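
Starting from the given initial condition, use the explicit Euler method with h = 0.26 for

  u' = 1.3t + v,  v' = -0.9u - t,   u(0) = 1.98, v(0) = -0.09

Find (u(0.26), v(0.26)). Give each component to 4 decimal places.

1.9566, -0.5533

Euler on (u,v): u_{n+1} = u_n + h·u', v_{n+1} = v_n + h·v'.
0.000000: (1.980000, -0.090000); f=(-0.090000, -1.782000) → (1.956600, -0.553320)
(u(0.26), v(0.26)) ≈ (1.9566, -0.5533)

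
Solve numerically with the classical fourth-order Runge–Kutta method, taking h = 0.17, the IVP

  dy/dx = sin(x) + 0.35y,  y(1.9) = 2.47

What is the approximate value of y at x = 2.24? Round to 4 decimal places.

RK4: k1 = f(x_n, y_n); k2 = f(x_n + h/2, y_n + (h/2)·k1); k3 = f(x_n + h/2, y_n + (h/2)·k2); k4 = f(x_n + h, y_n + h·k3); y_{n+1} = y_n + (h/6)·(k1 + 2k2 + 2k3 + k4).
x=1.900000, y=2.470000:
  k1 = f(1.900000, 2.470000) = 1.810800
  k2 = f(1.985000, 2.623918) = 1.833808
  k3 = f(1.985000, 2.625874) = 1.834493
  k4 = f(2.070000, 2.781864) = 1.851616
  y ← 2.470000 + (0.17/6)·(k1 + 2k2 + 2k3 + k4) = 2.781639
x=2.070000, y=2.781639:
  k1 = f(2.070000, 2.781639) = 1.851538
  k2 = f(2.155000, 2.939020) = 1.862808
  k3 = f(2.155000, 2.939978) = 1.863144
  k4 = f(2.240000, 3.098373) = 1.868747
  y ← 2.781639 + (0.17/6)·(k1 + 2k2 + 2k3 + k4) = 3.098184
y(2.24) ≈ 3.0982

3.0982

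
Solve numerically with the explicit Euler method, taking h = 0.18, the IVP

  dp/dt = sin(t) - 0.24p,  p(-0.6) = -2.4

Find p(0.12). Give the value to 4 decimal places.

-2.2193

Euler: p_{n+1} = p_n + h·f(t_n, p_n).
t=-0.600000, p=-2.400000: f=0.011358 → p ← -2.400000 + 0.18·0.011358 = -2.397956
t=-0.420000, p=-2.397956: f=0.167749 → p ← -2.397956 + 0.18·0.167749 = -2.367761
t=-0.240000, p=-2.367761: f=0.330560 → p ← -2.367761 + 0.18·0.330560 = -2.308260
t=-0.060000, p=-2.308260: f=0.494018 → p ← -2.308260 + 0.18·0.494018 = -2.219337
p(0.12) ≈ -2.2193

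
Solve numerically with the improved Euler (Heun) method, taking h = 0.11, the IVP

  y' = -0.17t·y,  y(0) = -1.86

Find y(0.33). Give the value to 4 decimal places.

Heun: k1 = f(t_n, y_n); k2 = f(t_n + h, y_n + h·k1); y_{n+1} = y_n + (h/2)·(k1 + k2).
t=0.000000, y=-1.860000:
  k1 = f(0.000000, -1.860000) = 0.000000
  k2 = f(0.110000, -1.860000) = 0.034782
  y ← -1.860000 + (0.11/2)·(0.000000 + 0.034782) = -1.858087
t=0.110000, y=-1.858087:
  k1 = f(0.110000, -1.858087) = 0.034746
  k2 = f(0.220000, -1.854265) = 0.069350
  y ← -1.858087 + (0.11/2)·(0.034746 + 0.069350) = -1.852362
t=0.220000, y=-1.852362:
  k1 = f(0.220000, -1.852362) = 0.069278
  k2 = f(0.330000, -1.844741) = 0.103490
  y ← -1.852362 + (0.11/2)·(0.069278 + 0.103490) = -1.842859
y(0.33) ≈ -1.8429

-1.8429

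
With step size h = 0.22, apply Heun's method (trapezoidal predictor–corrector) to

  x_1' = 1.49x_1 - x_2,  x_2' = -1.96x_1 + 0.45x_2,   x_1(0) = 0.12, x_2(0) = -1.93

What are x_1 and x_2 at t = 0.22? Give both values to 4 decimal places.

Heun on (x_1,x_2): k1 = f(t_n, state_n); k2 = f(t_n + h, state_n + h·k1); state_{n+1} = state_n + (h/2)·(k1 + k2).
0.000000: (0.120000, -1.930000)
  k1 = (2.108800, -1.103700)
  predictor → (0.583936, -2.172814)
  k2 = (3.042879, -2.122281)
  → (0.686685, -2.284858)
(x_1(0.22), x_2(0.22)) ≈ (0.6867, -2.2849)

0.6867, -2.2849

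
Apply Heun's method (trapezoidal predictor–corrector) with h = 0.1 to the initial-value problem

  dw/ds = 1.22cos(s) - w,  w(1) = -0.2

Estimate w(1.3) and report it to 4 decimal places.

Heun: k1 = f(s_n, w_n); k2 = f(s_n + h, w_n + h·k1); w_{n+1} = w_n + (h/2)·(k1 + k2).
s=1.000000, w=-0.200000:
  k1 = f(1.000000, -0.200000) = 0.859169
  k2 = f(1.100000, -0.114083) = 0.667470
  w ← -0.200000 + (0.1/2)·(0.859169 + 0.667470) = -0.123668
s=1.100000, w=-0.123668:
  k1 = f(1.100000, -0.123668) = 0.677055
  k2 = f(1.200000, -0.055963) = 0.498039
  w ← -0.123668 + (0.1/2)·(0.677055 + 0.498039) = -0.064913
s=1.200000, w=-0.064913:
  k1 = f(1.200000, -0.064913) = 0.506990
  k2 = f(1.300000, -0.014214) = 0.340563
  w ← -0.064913 + (0.1/2)·(0.506990 + 0.340563) = -0.022536
w(1.3) ≈ -0.0225

-0.0225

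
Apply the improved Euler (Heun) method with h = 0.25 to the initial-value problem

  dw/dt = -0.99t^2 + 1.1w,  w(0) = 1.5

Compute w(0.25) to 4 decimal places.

Heun: k1 = f(t_n, w_n); k2 = f(t_n + h, w_n + h·k1); w_{n+1} = w_n + (h/2)·(k1 + k2).
t=0.000000, w=1.500000:
  k1 = f(0.000000, 1.500000) = 1.650000
  k2 = f(0.250000, 1.912500) = 2.041875
  w ← 1.500000 + (0.25/2)·(1.650000 + 2.041875) = 1.961484
w(0.25) ≈ 1.9615

1.9615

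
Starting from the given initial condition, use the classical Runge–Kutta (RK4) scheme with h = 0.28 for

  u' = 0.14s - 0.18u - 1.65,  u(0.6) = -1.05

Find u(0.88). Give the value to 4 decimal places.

RK4: k1 = f(s_n, u_n); k2 = f(s_n + h/2, u_n + (h/2)·k1); k3 = f(s_n + h/2, u_n + (h/2)·k2); k4 = f(s_n + h, u_n + h·k3); u_{n+1} = u_n + (h/6)·(k1 + 2k2 + 2k3 + k4).
s=0.600000, u=-1.050000:
  k1 = f(0.600000, -1.050000) = -1.377000
  k2 = f(0.740000, -1.242780) = -1.322700
  k3 = f(0.740000, -1.235178) = -1.324068
  k4 = f(0.880000, -1.420739) = -1.271067
  u ← -1.050000 + (0.28/6)·(k1 + 2k2 + 2k3 + k4) = -1.420608
u(0.88) ≈ -1.4206

-1.4206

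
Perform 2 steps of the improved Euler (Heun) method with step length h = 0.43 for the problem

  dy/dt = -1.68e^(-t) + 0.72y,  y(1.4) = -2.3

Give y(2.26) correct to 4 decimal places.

Heun: k1 = f(t_n, y_n); k2 = f(t_n + h, y_n + h·k1); y_{n+1} = y_n + (h/2)·(k1 + k2).
t=1.400000, y=-2.300000:
  k1 = f(1.400000, -2.300000) = -2.070283
  k2 = f(1.830000, -3.190222) = -2.566454
  y ← -2.300000 + (0.43/2)·(-2.070283 + (-2.566454)) = -3.296899
t=1.830000, y=-3.296899:
  k1 = f(1.830000, -3.296899) = -2.643262
  k2 = f(2.260000, -4.433501) = -3.367430
  y ← -3.296899 + (0.43/2)·(-2.643262 + (-3.367430)) = -4.589197
y(2.26) ≈ -4.5892

-4.5892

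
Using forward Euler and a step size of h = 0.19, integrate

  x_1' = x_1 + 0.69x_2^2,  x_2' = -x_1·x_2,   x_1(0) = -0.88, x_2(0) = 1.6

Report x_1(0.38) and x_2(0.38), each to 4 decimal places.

-0.3896, 2.1200

Euler on (x_1,x_2): x_1_{n+1} = x_1_n + h·x_1', x_2_{n+1} = x_2_n + h·x_2'.
0.000000: (-0.880000, 1.600000); f=(0.886400, 1.408000) → (-0.711584, 1.867520)
0.190000: (-0.711584, 1.867520); f=(1.694881, 1.328897) → (-0.389557, 2.120010)
(x_1(0.38), x_2(0.38)) ≈ (-0.3896, 2.1200)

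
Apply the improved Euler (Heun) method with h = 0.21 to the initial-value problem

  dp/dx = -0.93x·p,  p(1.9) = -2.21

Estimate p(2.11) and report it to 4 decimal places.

Heun: k1 = f(x_n, p_n); k2 = f(x_n + h, p_n + h·k1); p_{n+1} = p_n + (h/2)·(k1 + k2).
x=1.900000, p=-2.210000:
  k1 = f(1.900000, -2.210000) = 3.905070
  k2 = f(2.110000, -1.389935) = 2.727470
  p ← -2.210000 + (0.21/2)·(3.905070 + 2.727470) = -1.513583
p(2.11) ≈ -1.5136

-1.5136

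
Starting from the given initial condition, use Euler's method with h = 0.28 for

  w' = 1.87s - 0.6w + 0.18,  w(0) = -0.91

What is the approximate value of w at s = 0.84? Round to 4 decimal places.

0.0183

Euler: w_{n+1} = w_n + h·f(s_n, w_n).
s=0.000000, w=-0.910000: f=0.726000 → w ← -0.910000 + 0.28·0.726000 = -0.706720
s=0.280000, w=-0.706720: f=1.127632 → w ← -0.706720 + 0.28·1.127632 = -0.390983
s=0.560000, w=-0.390983: f=1.461790 → w ← -0.390983 + 0.28·1.461790 = 0.018318
w(0.84) ≈ 0.0183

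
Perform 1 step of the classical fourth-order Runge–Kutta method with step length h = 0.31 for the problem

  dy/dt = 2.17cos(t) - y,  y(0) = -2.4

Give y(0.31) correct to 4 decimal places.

-1.1919

RK4: k1 = f(t_n, y_n); k2 = f(t_n + h/2, y_n + (h/2)·k1); k3 = f(t_n + h/2, y_n + (h/2)·k2); k4 = f(t_n + h, y_n + h·k3); y_{n+1} = y_n + (h/6)·(k1 + 2k2 + 2k3 + k4).
t=0.000000, y=-2.400000:
  k1 = f(0.000000, -2.400000) = 4.570000
  k2 = f(0.155000, -1.691650) = 3.835635
  k3 = f(0.155000, -1.805477) = 3.949462
  k4 = f(0.310000, -1.175667) = 3.242231
  y ← -2.400000 + (0.31/6)·(k1 + 2k2 + 2k3 + k4) = -1.191908
y(0.31) ≈ -1.1919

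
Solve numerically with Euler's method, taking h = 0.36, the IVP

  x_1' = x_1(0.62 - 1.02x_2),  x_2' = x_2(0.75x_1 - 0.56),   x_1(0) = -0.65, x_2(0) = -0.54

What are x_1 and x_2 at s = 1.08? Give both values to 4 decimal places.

Euler on (x_1,x_2): x_1_{n+1} = x_1_n + h·x_1', x_2_{n+1} = x_2_n + h·x_2'.
0.000000: (-0.650000, -0.540000); f=(-0.761020, 0.565650) → (-0.923967, -0.336366)
0.360000: (-0.923967, -0.336366); f=(-0.889867, 0.421458) → (-1.244319, -0.184641)
0.720000: (-1.244319, -0.184641); f=(-1.005825, 0.275713) → (-1.606416, -0.085384)
(x_1(1.08), x_2(1.08)) ≈ (-1.6064, -0.0854)

-1.6064, -0.0854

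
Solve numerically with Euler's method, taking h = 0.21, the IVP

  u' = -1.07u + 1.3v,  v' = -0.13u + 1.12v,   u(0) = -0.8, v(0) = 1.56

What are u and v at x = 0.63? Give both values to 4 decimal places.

Euler on (u,v): u_{n+1} = u_n + h·u', v_{n+1} = v_n + h·v'.
0.000000: (-0.800000, 1.560000); f=(2.884000, 1.851200) → (-0.194360, 1.948752)
0.210000: (-0.194360, 1.948752); f=(2.741343, 2.207869) → (0.381322, 2.412404)
0.420000: (0.381322, 2.412404); f=(2.728111, 2.652321) → (0.954225, 2.969392)
(u(0.63), v(0.63)) ≈ (0.9542, 2.9694)

0.9542, 2.9694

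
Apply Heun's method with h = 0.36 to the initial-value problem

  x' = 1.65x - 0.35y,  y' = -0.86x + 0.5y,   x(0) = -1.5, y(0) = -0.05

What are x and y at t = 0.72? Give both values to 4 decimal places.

Heun on (x,y): k1 = f(t_n, state_n); k2 = f(t_n + h, state_n + h·k1); state_{n+1} = state_n + (h/2)·(k1 + k2).
0.000000: (-1.500000, -0.050000)
  k1 = (-2.457500, 1.265000)
  predictor → (-2.384700, 0.405400)
  k2 = (-4.076645, 2.253542)
  → (-2.676146, 0.583338)
0.360000: (-2.676146, 0.583338)
  k1 = (-4.619809, 2.593154)
  predictor → (-4.339277, 1.516873)
  k2 = (-7.690713, 4.490215)
  → (-4.892040, 1.858344)
(x(0.72), y(0.72)) ≈ (-4.8920, 1.8583)

-4.8920, 1.8583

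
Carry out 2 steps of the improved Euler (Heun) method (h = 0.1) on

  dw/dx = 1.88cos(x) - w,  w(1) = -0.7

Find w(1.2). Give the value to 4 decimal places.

Heun: k1 = f(x_n, w_n); k2 = f(x_n + h, w_n + h·k1); w_{n+1} = w_n + (h/2)·(k1 + k2).
x=1.000000, w=-0.700000:
  k1 = f(1.000000, -0.700000) = 1.715768
  k2 = f(1.100000, -0.528423) = 1.381184
  w ← -0.700000 + (0.1/2)·(1.715768 + 1.381184) = -0.545152
x=1.100000, w=-0.545152:
  k1 = f(1.100000, -0.545152) = 1.397913
  k2 = f(1.200000, -0.405361) = 1.086594
  w ← -0.545152 + (0.1/2)·(1.397913 + 1.086594) = -0.420927
w(1.2) ≈ -0.4209

-0.4209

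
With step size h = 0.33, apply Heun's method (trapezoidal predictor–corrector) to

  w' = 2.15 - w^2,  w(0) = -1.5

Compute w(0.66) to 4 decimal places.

Heun: k1 = f(s_n, w_n); k2 = f(s_n + h, w_n + h·k1); w_{n+1} = w_n + (h/2)·(k1 + k2).
s=0.000000, w=-1.500000:
  k1 = f(0.000000, -1.500000) = -0.100000
  k2 = f(0.330000, -1.533000) = -0.200089
  w ← -1.500000 + (0.33/2)·(-0.100000 + (-0.200089)) = -1.549515
s=0.330000, w=-1.549515:
  k1 = f(0.330000, -1.549515) = -0.250996
  k2 = f(0.660000, -1.632343) = -0.514545
  w ← -1.549515 + (0.33/2)·(-0.250996 + (-0.514545)) = -1.675829
w(0.66) ≈ -1.6758

-1.6758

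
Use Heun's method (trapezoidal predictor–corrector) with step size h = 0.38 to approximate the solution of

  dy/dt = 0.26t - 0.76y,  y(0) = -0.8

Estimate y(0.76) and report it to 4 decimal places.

Heun: k1 = f(t_n, y_n); k2 = f(t_n + h, y_n + h·k1); y_{n+1} = y_n + (h/2)·(k1 + k2).
t=0.000000, y=-0.800000:
  k1 = f(0.000000, -0.800000) = 0.608000
  k2 = f(0.380000, -0.568960) = 0.531210
  y ← -0.800000 + (0.38/2)·(0.608000 + 0.531210) = -0.583550
t=0.380000, y=-0.583550:
  k1 = f(0.380000, -0.583550) = 0.542298
  k2 = f(0.760000, -0.377477) = 0.484482
  y ← -0.583550 + (0.38/2)·(0.542298 + 0.484482) = -0.388462
y(0.76) ≈ -0.3885

-0.3885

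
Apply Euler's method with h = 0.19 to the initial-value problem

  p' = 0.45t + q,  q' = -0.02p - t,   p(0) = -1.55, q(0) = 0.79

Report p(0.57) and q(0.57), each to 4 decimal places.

Euler on (p,q): p_{n+1} = p_n + h·p', q_{n+1} = q_n + h·q'.
0.000000: (-1.550000, 0.790000); f=(0.790000, 0.031000) → (-1.399900, 0.795890)
0.190000: (-1.399900, 0.795890); f=(0.881390, -0.162002) → (-1.232436, 0.765110)
0.380000: (-1.232436, 0.765110); f=(0.936110, -0.355351) → (-1.054575, 0.697593)
(p(0.57), q(0.57)) ≈ (-1.0546, 0.6976)

-1.0546, 0.6976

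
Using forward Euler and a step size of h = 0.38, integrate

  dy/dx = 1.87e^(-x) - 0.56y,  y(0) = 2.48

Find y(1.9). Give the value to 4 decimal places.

Euler: y_{n+1} = y_n + h·f(x_n, y_n).
x=0.000000, y=2.480000: f=0.481200 → y ← 2.480000 + 0.38·0.481200 = 2.662856
x=0.380000, y=2.662856: f=-0.212379 → y ← 2.662856 + 0.38·(-0.212379) = 2.582152
x=0.760000, y=2.582152: f=-0.571469 → y ← 2.582152 + 0.38·(-0.571469) = 2.364994
x=1.140000, y=2.364994: f=-0.726335 → y ← 2.364994 + 0.38·(-0.726335) = 2.088987
x=1.520000, y=2.088987: f=-0.760841 → y ← 2.088987 + 0.38·(-0.760841) = 1.799867
y(1.9) ≈ 1.7999

1.7999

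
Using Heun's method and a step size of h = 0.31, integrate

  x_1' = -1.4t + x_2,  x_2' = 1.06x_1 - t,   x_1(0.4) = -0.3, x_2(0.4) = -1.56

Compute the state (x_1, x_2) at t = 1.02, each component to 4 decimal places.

Heun on (x_1,x_2): k1 = f(t_n, state_n); k2 = f(t_n + h, state_n + h·k1); state_{n+1} = state_n + (h/2)·(k1 + k2).
0.400000: (-0.300000, -1.560000)
  k1 = (-2.120000, -0.718000)
  predictor → (-0.957200, -1.782580)
  k2 = (-2.776580, -1.724632)
  → (-1.058970, -1.938608)
0.710000: (-1.058970, -1.938608)
  k1 = (-2.932608, -1.832508)
  predictor → (-1.968078, -2.506685)
  k2 = (-3.934685, -3.106163)
  → (-2.123400, -2.704102)
(x_1(1.02), x_2(1.02)) ≈ (-2.1234, -2.7041)

-2.1234, -2.7041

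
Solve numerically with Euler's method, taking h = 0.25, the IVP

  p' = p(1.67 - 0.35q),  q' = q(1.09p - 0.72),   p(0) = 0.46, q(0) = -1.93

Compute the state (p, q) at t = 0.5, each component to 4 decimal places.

1.1509, -1.8589

Euler on (p,q): p_{n+1} = p_n + h·p', q_{n+1} = q_n + h·q'.
0.000000: (0.460000, -1.930000); f=(1.078930, 0.421898) → (0.729733, -1.824526)
0.250000: (0.729733, -1.824526); f=(1.684649, -0.137585) → (1.150895, -1.858922)
(p(0.5), q(0.5)) ≈ (1.1509, -1.8589)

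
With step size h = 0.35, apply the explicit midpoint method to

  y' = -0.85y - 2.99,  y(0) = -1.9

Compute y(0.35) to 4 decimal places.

-2.3097

Midpoint: k1 = f(t_n, y_n); k2 = f(t_n + h/2, y_n + (h/2)·k1); y_{n+1} = y_n + h·k2.
t=0.000000, y=-1.900000:
  k1 = f(0.000000, -1.900000) = -1.375000
  k2 = f(0.175000, -2.140625) = -1.170469
  y ← -1.900000 + 0.35·(-1.170469) = -2.309664
y(0.35) ≈ -2.3097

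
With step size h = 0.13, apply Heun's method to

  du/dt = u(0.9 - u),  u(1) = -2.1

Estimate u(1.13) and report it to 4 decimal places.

-3.2341

Heun: k1 = f(t_n, u_n); k2 = f(t_n + h, u_n + h·k1); u_{n+1} = u_n + (h/2)·(k1 + k2).
t=1.000000, u=-2.100000:
  k1 = f(1.000000, -2.100000) = -6.300000
  k2 = f(1.130000, -2.919000) = -11.147661
  u ← -2.100000 + (0.13/2)·(-6.300000 + (-11.147661)) = -3.234098
u(1.13) ≈ -3.2341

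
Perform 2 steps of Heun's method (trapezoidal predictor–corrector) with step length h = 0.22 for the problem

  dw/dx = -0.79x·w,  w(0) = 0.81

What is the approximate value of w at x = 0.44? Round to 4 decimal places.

Heun: k1 = f(x_n, w_n); k2 = f(x_n + h, w_n + h·k1); w_{n+1} = w_n + (h/2)·(k1 + k2).
x=0.000000, w=0.810000:
  k1 = f(0.000000, 0.810000) = 0.000000
  k2 = f(0.220000, 0.810000) = -0.140778
  w ← 0.810000 + (0.22/2)·(0.000000 + (-0.140778)) = 0.794514
x=0.220000, w=0.794514:
  k1 = f(0.220000, 0.794514) = -0.138087
  k2 = f(0.440000, 0.764135) = -0.265613
  w ← 0.794514 + (0.22/2)·(-0.138087 + (-0.265613)) = 0.750107
w(0.44) ≈ 0.7501

0.7501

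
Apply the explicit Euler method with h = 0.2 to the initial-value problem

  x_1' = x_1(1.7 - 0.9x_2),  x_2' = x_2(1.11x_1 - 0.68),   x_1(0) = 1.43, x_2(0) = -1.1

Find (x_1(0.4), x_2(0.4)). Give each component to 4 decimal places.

Euler on (x_1,x_2): x_1_{n+1} = x_1_n + h·x_1', x_2_{n+1} = x_2_n + h·x_2'.
0.000000: (1.430000, -1.100000); f=(3.846700, -0.998030) → (2.199340, -1.299606)
0.200000: (2.199340, -1.299606); f=(6.311326, -2.288954) → (3.461605, -1.757397)
(x_1(0.4), x_2(0.4)) ≈ (3.4616, -1.7574)

3.4616, -1.7574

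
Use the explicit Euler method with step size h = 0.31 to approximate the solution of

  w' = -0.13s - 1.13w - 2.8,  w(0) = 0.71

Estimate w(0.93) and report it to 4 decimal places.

Euler: w_{n+1} = w_n + h·f(s_n, w_n).
s=0.000000, w=0.710000: f=-3.602300 → w ← 0.710000 + 0.31·(-3.602300) = -0.406713
s=0.310000, w=-0.406713: f=-2.380714 → w ← -0.406713 + 0.31·(-2.380714) = -1.144734
s=0.620000, w=-1.144734: f=-1.587050 → w ← -1.144734 + 0.31·(-1.587050) = -1.636720
w(0.93) ≈ -1.6367

-1.6367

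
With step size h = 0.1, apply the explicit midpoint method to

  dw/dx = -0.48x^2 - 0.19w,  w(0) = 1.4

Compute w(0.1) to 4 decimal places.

1.3735

Midpoint: k1 = f(x_n, w_n); k2 = f(x_n + h/2, w_n + (h/2)·k1); w_{n+1} = w_n + h·k2.
x=0.000000, w=1.400000:
  k1 = f(0.000000, 1.400000) = -0.266000
  k2 = f(0.050000, 1.386700) = -0.264673
  w ← 1.400000 + 0.1·(-0.264673) = 1.373533
w(0.1) ≈ 1.3735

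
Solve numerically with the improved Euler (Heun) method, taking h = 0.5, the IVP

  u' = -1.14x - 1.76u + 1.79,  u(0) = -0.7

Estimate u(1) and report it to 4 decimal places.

0.2010

Heun: k1 = f(x_n, u_n); k2 = f(x_n + h, u_n + h·k1); u_{n+1} = u_n + (h/2)·(k1 + k2).
x=0.000000, u=-0.700000:
  k1 = f(0.000000, -0.700000) = 3.022000
  k2 = f(0.500000, 0.811000) = -0.207360
  u ← -0.700000 + (0.5/2)·(3.022000 + (-0.207360)) = 0.003660
x=0.500000, u=0.003660:
  k1 = f(0.500000, 0.003660) = 1.213558
  k2 = f(1.000000, 0.610439) = -0.424373
  u ← 0.003660 + (0.5/2)·(1.213558 + (-0.424373)) = 0.200956
u(1) ≈ 0.2010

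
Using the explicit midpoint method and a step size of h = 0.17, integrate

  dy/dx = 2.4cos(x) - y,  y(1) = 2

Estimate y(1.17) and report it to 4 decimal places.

Midpoint: k1 = f(x_n, y_n); k2 = f(x_n + h/2, y_n + (h/2)·k1); y_{n+1} = y_n + h·k2.
x=1.000000, y=2.000000:
  k1 = f(1.000000, 2.000000) = -0.703274
  k2 = f(1.085000, 1.940222) = -0.819631
  y ← 2.000000 + 0.17·(-0.819631) = 1.860663
y(1.17) ≈ 1.8607

1.8607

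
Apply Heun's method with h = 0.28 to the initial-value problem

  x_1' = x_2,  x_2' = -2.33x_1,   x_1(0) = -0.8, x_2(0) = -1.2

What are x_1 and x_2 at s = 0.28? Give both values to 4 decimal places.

-1.0629, -0.5685

Heun on (x_1,x_2): k1 = f(s_n, state_n); k2 = f(s_n + h, state_n + h·k1); state_{n+1} = state_n + (h/2)·(k1 + k2).
0.000000: (-0.800000, -1.200000)
  k1 = (-1.200000, 1.864000)
  predictor → (-1.136000, -0.678080)
  k2 = (-0.678080, 2.646880)
  → (-1.062931, -0.568477)
(x_1(0.28), x_2(0.28)) ≈ (-1.0629, -0.5685)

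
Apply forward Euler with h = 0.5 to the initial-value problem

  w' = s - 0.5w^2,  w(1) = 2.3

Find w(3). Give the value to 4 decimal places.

2.2498

Euler: w_{n+1} = w_n + h·f(s_n, w_n).
s=1.000000, w=2.300000: f=-1.645000 → w ← 2.300000 + 0.5·(-1.645000) = 1.477500
s=1.500000, w=1.477500: f=0.408497 → w ← 1.477500 + 0.5·0.408497 = 1.681748
s=2.000000, w=1.681748: f=0.585861 → w ← 1.681748 + 0.5·0.585861 = 1.974679
s=2.500000, w=1.974679: f=0.550321 → w ← 1.974679 + 0.5·0.550321 = 2.249840
w(3) ≈ 2.2498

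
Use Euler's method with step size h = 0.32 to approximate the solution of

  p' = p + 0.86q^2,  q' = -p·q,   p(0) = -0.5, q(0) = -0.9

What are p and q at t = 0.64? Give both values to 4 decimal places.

Euler on (p,q): p_{n+1} = p_n + h·p', q_{n+1} = q_n + h·q'.
0.000000: (-0.500000, -0.900000); f=(0.196600, -0.450000) → (-0.437088, -1.044000)
0.320000: (-0.437088, -1.044000); f=(0.500257, -0.456320) → (-0.277006, -1.190022)
(p(0.64), q(0.64)) ≈ (-0.2770, -1.1900)

-0.2770, -1.1900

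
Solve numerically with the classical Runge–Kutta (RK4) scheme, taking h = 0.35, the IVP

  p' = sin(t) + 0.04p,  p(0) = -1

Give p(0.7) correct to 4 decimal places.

-0.7910

RK4: k1 = f(t_n, p_n); k2 = f(t_n + h/2, p_n + (h/2)·k1); k3 = f(t_n + h/2, p_n + (h/2)·k2); k4 = f(t_n + h, p_n + h·k3); p_{n+1} = p_n + (h/6)·(k1 + 2k2 + 2k3 + k4).
t=0.000000, p=-1.000000:
  k1 = f(0.000000, -1.000000) = -0.040000
  k2 = f(0.175000, -1.007000) = 0.133828
  k3 = f(0.175000, -0.976580) = 0.135045
  k4 = f(0.350000, -0.952734) = 0.304788
  p ← -1.000000 + (0.35/6)·(k1 + 2k2 + 2k3 + k4) = -0.953185
t=0.350000, p=-0.953185:
  k1 = f(0.350000, -0.953185) = 0.304770
  k2 = f(0.525000, -0.899851) = 0.465219
  k3 = f(0.525000, -0.871772) = 0.466342
  k4 = f(0.700000, -0.789966) = 0.612619
  p ← -0.953185 + (0.35/6)·(k1 + 2k2 + 2k3 + k4) = -0.790989
p(0.7) ≈ -0.7910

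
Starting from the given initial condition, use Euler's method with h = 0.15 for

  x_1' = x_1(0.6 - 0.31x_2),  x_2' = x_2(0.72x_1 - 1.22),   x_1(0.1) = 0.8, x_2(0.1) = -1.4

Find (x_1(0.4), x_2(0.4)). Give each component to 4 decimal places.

1.0616, -1.1595

Euler on (x_1,x_2): x_1_{n+1} = x_1_n + h·x_1', x_2_{n+1} = x_2_n + h·x_2'.
0.100000: (0.800000, -1.400000); f=(0.827200, 0.901600) → (0.924080, -1.264760)
0.250000: (0.924080, -1.264760); f=(0.916757, 0.701515) → (1.061594, -1.159533)
(x_1(0.4), x_2(0.4)) ≈ (1.0616, -1.1595)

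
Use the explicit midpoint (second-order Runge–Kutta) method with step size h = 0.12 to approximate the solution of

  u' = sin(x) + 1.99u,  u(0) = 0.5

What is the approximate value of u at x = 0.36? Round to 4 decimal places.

1.0975

Midpoint: k1 = f(x_n, u_n); k2 = f(x_n + h/2, u_n + (h/2)·k1); u_{n+1} = u_n + h·k2.
x=0.000000, u=0.500000:
  k1 = f(0.000000, 0.500000) = 0.995000
  k2 = f(0.060000, 0.559700) = 1.173767
  u ← 0.500000 + 0.12·1.173767 = 0.640852
x=0.120000, u=0.640852:
  k1 = f(0.120000, 0.640852) = 1.395008
  k2 = f(0.180000, 0.724553) = 1.620889
  u ← 0.640852 + 0.12·1.620889 = 0.835359
x=0.240000, u=0.835359:
  k1 = f(0.240000, 0.835359) = 1.900066
  k2 = f(0.300000, 0.949363) = 2.184752
  u ← 0.835359 + 0.12·2.184752 = 1.097529
u(0.36) ≈ 1.0975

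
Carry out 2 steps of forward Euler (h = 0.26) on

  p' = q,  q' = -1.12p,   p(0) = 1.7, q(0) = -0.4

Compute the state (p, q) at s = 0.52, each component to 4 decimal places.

Euler on (p,q): p_{n+1} = p_n + h·p', q_{n+1} = q_n + h·q'.
0.000000: (1.700000, -0.400000); f=(-0.400000, -1.904000) → (1.596000, -0.895040)
0.260000: (1.596000, -0.895040); f=(-0.895040, -1.787520) → (1.363290, -1.359795)
(p(0.52), q(0.52)) ≈ (1.3633, -1.3598)

1.3633, -1.3598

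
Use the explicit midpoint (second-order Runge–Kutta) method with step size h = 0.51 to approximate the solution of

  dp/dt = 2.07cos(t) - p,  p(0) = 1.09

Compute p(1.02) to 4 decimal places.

1.4122

Midpoint: k1 = f(t_n, p_n); k2 = f(t_n + h/2, p_n + (h/2)·k1); p_{n+1} = p_n + h·k2.
t=0.000000, p=1.090000:
  k1 = f(0.000000, 1.090000) = 0.980000
  k2 = f(0.255000, 1.339900) = 0.663163
  p ← 1.090000 + 0.51·0.663163 = 1.428213
t=0.510000, p=1.428213:
  k1 = f(0.510000, 1.428213) = 0.378368
  k2 = f(0.765000, 1.524697) = -0.031435
  p ← 1.428213 + 0.51·(-0.031435) = 1.412181
p(1.02) ≈ 1.4122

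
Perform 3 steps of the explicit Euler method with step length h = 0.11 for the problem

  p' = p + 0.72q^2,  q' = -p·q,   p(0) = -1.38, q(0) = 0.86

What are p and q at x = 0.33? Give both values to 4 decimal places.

-1.6240, 1.3483

Euler on (p,q): p_{n+1} = p_n + h·p', q_{n+1} = q_n + h·q'.
0.000000: (-1.380000, 0.860000); f=(-0.847488, 1.186800) → (-1.473224, 0.990548)
0.110000: (-1.473224, 0.990548); f=(-0.766770, 1.459299) → (-1.557568, 1.151071)
0.220000: (-1.557568, 1.151071); f=(-0.603594, 1.792872) → (-1.623964, 1.348287)
(p(0.33), q(0.33)) ≈ (-1.6240, 1.3483)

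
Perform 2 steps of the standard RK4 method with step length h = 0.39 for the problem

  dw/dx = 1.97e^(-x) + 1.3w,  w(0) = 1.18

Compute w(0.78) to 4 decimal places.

5.2197

RK4: k1 = f(x_n, w_n); k2 = f(x_n + h/2, w_n + (h/2)·k1); k3 = f(x_n + h/2, w_n + (h/2)·k2); k4 = f(x_n + h, w_n + h·k3); w_{n+1} = w_n + (h/6)·(k1 + 2k2 + 2k3 + k4).
x=0.000000, w=1.180000:
  k1 = f(0.000000, 1.180000) = 3.504000
  k2 = f(0.195000, 1.863280) = 4.043248
  k3 = f(0.195000, 1.968433) = 4.179948
  k4 = f(0.390000, 2.810180) = 4.987036
  w ← 1.180000 + (0.39/6)·(k1 + 2k2 + 2k3 + k4) = 2.800933
x=0.390000, w=2.800933:
  k1 = f(0.390000, 2.800933) = 4.975015
  k2 = f(0.585000, 3.771061) = 5.999877
  k3 = f(0.585000, 3.970909) = 6.259680
  k4 = f(0.780000, 5.242208) = 7.717930
  w ← 2.800933 + (0.39/6)·(k1 + 2k2 + 2k3 + k4) = 5.219717
w(0.78) ≈ 5.2197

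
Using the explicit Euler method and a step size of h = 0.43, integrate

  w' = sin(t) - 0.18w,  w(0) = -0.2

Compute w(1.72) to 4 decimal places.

Euler: w_{n+1} = w_n + h·f(t_n, w_n).
t=0.000000, w=-0.200000: f=0.036000 → w ← -0.200000 + 0.43·0.036000 = -0.184520
t=0.430000, w=-0.184520: f=0.450084 → w ← -0.184520 + 0.43·0.450084 = 0.009016
t=0.860000, w=0.009016: f=0.756220 → w ← 0.009016 + 0.43·0.756220 = 0.334191
t=1.290000, w=0.334191: f=0.900681 → w ← 0.334191 + 0.43·0.900681 = 0.721483
w(1.72) ≈ 0.7215

0.7215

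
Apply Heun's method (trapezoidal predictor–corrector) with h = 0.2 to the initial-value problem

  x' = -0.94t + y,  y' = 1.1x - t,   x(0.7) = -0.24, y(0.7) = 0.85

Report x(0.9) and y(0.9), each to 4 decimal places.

Heun on (x,y): k1 = f(t_n, state_n); k2 = f(t_n + h, state_n + h·k1); state_{n+1} = state_n + (h/2)·(k1 + k2).
0.700000: (-0.240000, 0.850000)
  k1 = (0.192000, -0.964000)
  predictor → (-0.201600, 0.657200)
  k2 = (-0.188800, -1.121760)
  → (-0.239680, 0.641424)
(x(0.9), y(0.9)) ≈ (-0.2397, 0.6414)

-0.2397, 0.6414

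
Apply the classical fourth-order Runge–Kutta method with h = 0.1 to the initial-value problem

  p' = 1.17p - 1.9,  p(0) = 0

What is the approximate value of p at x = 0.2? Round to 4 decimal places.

-0.4281

RK4: k1 = f(x_n, p_n); k2 = f(x_n + h/2, p_n + (h/2)·k1); k3 = f(x_n + h/2, p_n + (h/2)·k2); k4 = f(x_n + h, p_n + h·k3); p_{n+1} = p_n + (h/6)·(k1 + 2k2 + 2k3 + k4).
x=0.000000, p=0.000000:
  k1 = f(0.000000, 0.000000) = -1.900000
  k2 = f(0.050000, -0.095000) = -2.011150
  k3 = f(0.050000, -0.100557) = -2.017652
  k4 = f(0.100000, -0.201765) = -2.136065
  p ← 0.000000 + (0.1/6)·(k1 + 2k2 + 2k3 + k4) = -0.201561
x=0.100000, p=-0.201561:
  k1 = f(0.100000, -0.201561) = -2.135827
  k2 = f(0.150000, -0.308352) = -2.260772
  k3 = f(0.150000, -0.314600) = -2.268082
  k4 = f(0.200000, -0.428369) = -2.401192
  p ← -0.201561 + (0.1/6)·(k1 + 2k2 + 2k3 + k4) = -0.428140
p(0.2) ≈ -0.4281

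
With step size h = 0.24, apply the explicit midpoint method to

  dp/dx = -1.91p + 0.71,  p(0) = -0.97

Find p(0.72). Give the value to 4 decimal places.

Midpoint: k1 = f(x_n, p_n); k2 = f(x_n + h/2, p_n + (h/2)·k1); p_{n+1} = p_n + h·k2.
x=0.000000, p=-0.970000:
  k1 = f(0.000000, -0.970000) = 2.562700
  k2 = f(0.120000, -0.662476) = 1.975329
  p ← -0.970000 + 0.24·1.975329 = -0.495921
x=0.240000, p=-0.495921:
  k1 = f(0.240000, -0.495921) = 1.657209
  k2 = f(0.360000, -0.297056) = 1.277377
  p ← -0.495921 + 0.24·1.277377 = -0.189351
x=0.480000, p=-0.189351:
  k1 = f(0.480000, -0.189351) = 1.071660
  k2 = f(0.600000, -0.060751) = 0.826035
  p ← -0.189351 + 0.24·0.826035 = 0.008898
p(0.72) ≈ 0.0089

0.0089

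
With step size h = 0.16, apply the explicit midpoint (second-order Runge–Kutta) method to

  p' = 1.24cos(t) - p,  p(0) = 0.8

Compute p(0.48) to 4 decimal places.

Midpoint: k1 = f(t_n, p_n); k2 = f(t_n + h/2, p_n + (h/2)·k1); p_{n+1} = p_n + h·k2.
t=0.000000, p=0.800000:
  k1 = f(0.000000, 0.800000) = 0.440000
  k2 = f(0.080000, 0.835200) = 0.400834
  p ← 0.800000 + 0.16·0.400834 = 0.864133
t=0.160000, p=0.864133:
  k1 = f(0.160000, 0.864133) = 0.360028
  k2 = f(0.240000, 0.892936) = 0.311523
  p ← 0.864133 + 0.16·0.311523 = 0.913977
t=0.320000, p=0.913977:
  k1 = f(0.320000, 0.913977) = 0.263075
  k2 = f(0.400000, 0.935023) = 0.207092
  p ← 0.913977 + 0.16·0.207092 = 0.947112
p(0.48) ≈ 0.9471

0.9471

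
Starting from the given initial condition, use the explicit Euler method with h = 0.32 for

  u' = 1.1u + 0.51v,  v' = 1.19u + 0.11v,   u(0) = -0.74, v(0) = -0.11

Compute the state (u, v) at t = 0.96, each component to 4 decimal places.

Euler on (u,v): u_{n+1} = u_n + h·u', v_{n+1} = v_n + h·v'.
0.000000: (-0.740000, -0.110000); f=(-0.870100, -0.892700) → (-1.018432, -0.395664)
0.320000: (-1.018432, -0.395664); f=(-1.322064, -1.255457) → (-1.441492, -0.797410)
0.640000: (-1.441492, -0.797410); f=(-1.992321, -1.803091) → (-2.079035, -1.374399)
(u(0.96), v(0.96)) ≈ (-2.0790, -1.3744)

-2.0790, -1.3744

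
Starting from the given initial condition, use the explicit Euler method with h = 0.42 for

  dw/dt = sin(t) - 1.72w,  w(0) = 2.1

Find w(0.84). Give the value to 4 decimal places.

0.3331

Euler: w_{n+1} = w_n + h·f(t_n, w_n).
t=0.000000, w=2.100000: f=-3.612000 → w ← 2.100000 + 0.42·(-3.612000) = 0.582960
t=0.420000, w=0.582960: f=-0.594931 → w ← 0.582960 + 0.42·(-0.594931) = 0.333089
w(0.84) ≈ 0.3331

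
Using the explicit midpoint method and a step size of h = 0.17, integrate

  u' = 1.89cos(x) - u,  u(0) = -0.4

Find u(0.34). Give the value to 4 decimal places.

0.2460

Midpoint: k1 = f(x_n, u_n); k2 = f(x_n + h/2, u_n + (h/2)·k1); u_{n+1} = u_n + h·k2.
x=0.000000, u=-0.400000:
  k1 = f(0.000000, -0.400000) = 2.290000
  k2 = f(0.085000, -0.205350) = 2.088526
  u ← -0.400000 + 0.17·2.088526 = -0.044950
x=0.170000, u=-0.044950:
  k1 = f(0.170000, -0.044950) = 1.907706
  k2 = f(0.255000, 0.117204) = 1.711679
  u ← -0.044950 + 0.17·1.711679 = 0.246035
u(0.34) ≈ 0.2460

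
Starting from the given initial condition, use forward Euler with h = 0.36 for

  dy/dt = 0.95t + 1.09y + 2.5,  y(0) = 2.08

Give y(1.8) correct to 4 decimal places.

Euler: y_{n+1} = y_n + h·f(t_n, y_n).
t=0.000000, y=2.080000: f=4.767200 → y ← 2.080000 + 0.36·4.767200 = 3.796192
t=0.360000, y=3.796192: f=6.979849 → y ← 3.796192 + 0.36·6.979849 = 6.308938
t=0.720000, y=6.308938: f=10.060742 → y ← 6.308938 + 0.36·10.060742 = 9.930805
t=1.080000, y=9.930805: f=14.350577 → y ← 9.930805 + 0.36·14.350577 = 15.097013
t=1.440000, y=15.097013: f=20.323744 → y ← 15.097013 + 0.36·20.323744 = 22.413561
y(1.8) ≈ 22.4136

22.4136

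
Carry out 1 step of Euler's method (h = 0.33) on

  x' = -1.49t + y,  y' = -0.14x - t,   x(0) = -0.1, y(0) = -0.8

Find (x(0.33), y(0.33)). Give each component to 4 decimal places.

Euler on (x,y): x_{n+1} = x_n + h·x', y_{n+1} = y_n + h·y'.
0.000000: (-0.100000, -0.800000); f=(-0.800000, 0.014000) → (-0.364000, -0.795380)
(x(0.33), y(0.33)) ≈ (-0.3640, -0.7954)

-0.3640, -0.7954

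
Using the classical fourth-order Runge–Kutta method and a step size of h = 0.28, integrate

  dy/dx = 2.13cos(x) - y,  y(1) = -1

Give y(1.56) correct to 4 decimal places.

-0.3354

RK4: k1 = f(x_n, y_n); k2 = f(x_n + h/2, y_n + (h/2)·k1); k3 = f(x_n + h/2, y_n + (h/2)·k2); k4 = f(x_n + h, y_n + h·k3); y_{n+1} = y_n + (h/6)·(k1 + 2k2 + 2k3 + k4).
x=1.000000, y=-1.000000:
  k1 = f(1.000000, -1.000000) = 2.150844
  k2 = f(1.140000, -0.698882) = 1.588358
  k3 = f(1.140000, -0.777630) = 1.667106
  k4 = f(1.280000, -0.533210) = 1.143914
  y ← -1.000000 + (0.28/6)·(k1 + 2k2 + 2k3 + k4) = -0.542401
x=1.280000, y=-0.542401:
  k1 = f(1.280000, -0.542401) = 1.153105
  k2 = f(1.420000, -0.380967) = 0.700947
  k3 = f(1.420000, -0.444269) = 0.764249
  k4 = f(1.560000, -0.328412) = 0.351407
  y ← -0.542401 + (0.28/6)·(k1 + 2k2 + 2k3 + k4) = -0.335439
y(1.56) ≈ -0.3354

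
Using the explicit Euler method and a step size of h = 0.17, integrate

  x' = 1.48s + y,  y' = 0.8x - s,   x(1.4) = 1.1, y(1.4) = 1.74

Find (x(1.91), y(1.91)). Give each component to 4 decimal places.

Euler on (x,y): x_{n+1} = x_n + h·x', y_{n+1} = y_n + h·y'.
1.400000: (1.100000, 1.740000); f=(3.812000, -0.520000) → (1.748040, 1.651600)
1.570000: (1.748040, 1.651600); f=(3.975200, -0.171568) → (2.423824, 1.622433)
1.740000: (2.423824, 1.622433); f=(4.197633, 0.199059) → (3.137422, 1.656274)
(x(1.91), y(1.91)) ≈ (3.1374, 1.6563)

3.1374, 1.6563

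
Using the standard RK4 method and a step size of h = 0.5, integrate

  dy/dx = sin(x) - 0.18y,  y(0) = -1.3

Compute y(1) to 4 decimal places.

-0.6534

RK4: k1 = f(x_n, y_n); k2 = f(x_n + h/2, y_n + (h/2)·k1); k3 = f(x_n + h/2, y_n + (h/2)·k2); k4 = f(x_n + h, y_n + h·k3); y_{n+1} = y_n + (h/6)·(k1 + 2k2 + 2k3 + k4).
x=0.000000, y=-1.300000:
  k1 = f(0.000000, -1.300000) = 0.234000
  k2 = f(0.250000, -1.241500) = 0.470874
  k3 = f(0.250000, -1.182282) = 0.460215
  k4 = f(0.500000, -1.069893) = 0.672006
  y ← -1.300000 + (0.5/6)·(k1 + 2k2 + 2k3 + k4) = -1.069318
x=0.500000, y=-1.069318:
  k1 = f(0.500000, -1.069318) = 0.671903
  k2 = f(0.750000, -0.901342) = 0.843880
  k3 = f(0.750000, -0.858348) = 0.836141
  k4 = f(1.000000, -0.651247) = 0.958696
  y ← -1.069318 + (0.5/6)·(k1 + 2k2 + 2k3 + k4) = -0.653431
y(1) ≈ -0.6534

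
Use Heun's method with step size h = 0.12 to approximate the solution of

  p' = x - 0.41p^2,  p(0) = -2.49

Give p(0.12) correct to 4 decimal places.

Heun: k1 = f(x_n, p_n); k2 = f(x_n + h, p_n + h·k1); p_{n+1} = p_n + (h/2)·(k1 + k2).
x=0.000000, p=-2.490000:
  k1 = f(0.000000, -2.490000) = -2.542041
  k2 = f(0.120000, -2.795045) = -3.083033
  p ← -2.490000 + (0.12/2)·(-2.542041 + (-3.083033)) = -2.827504
p(0.12) ≈ -2.8275

-2.8275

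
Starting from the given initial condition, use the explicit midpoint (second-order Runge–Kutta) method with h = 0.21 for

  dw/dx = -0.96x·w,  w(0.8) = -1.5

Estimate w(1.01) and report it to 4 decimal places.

Midpoint: k1 = f(x_n, w_n); k2 = f(x_n + h/2, w_n + (h/2)·k1); w_{n+1} = w_n + h·k2.
x=0.800000, w=-1.500000:
  k1 = f(0.800000, -1.500000) = 1.152000
  k2 = f(0.905000, -1.379040) = 1.198110
  w ← -1.500000 + 0.21·1.198110 = -1.248397
w(1.01) ≈ -1.2484

-1.2484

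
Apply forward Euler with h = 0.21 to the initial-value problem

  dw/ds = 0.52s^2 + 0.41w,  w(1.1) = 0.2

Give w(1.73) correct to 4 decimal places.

0.8679

Euler: w_{n+1} = w_n + h·f(s_n, w_n).
s=1.100000, w=0.200000: f=0.711200 → w ← 0.200000 + 0.21·0.711200 = 0.349352
s=1.310000, w=0.349352: f=1.035606 → w ← 0.349352 + 0.21·1.035606 = 0.566829
s=1.520000, w=0.566829: f=1.433808 → w ← 0.566829 + 0.21·1.433808 = 0.867929
w(1.73) ≈ 0.8679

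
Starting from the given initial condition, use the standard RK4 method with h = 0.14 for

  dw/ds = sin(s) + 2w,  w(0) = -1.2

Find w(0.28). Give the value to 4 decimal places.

-2.0534

RK4: k1 = f(s_n, w_n); k2 = f(s_n + h/2, w_n + (h/2)·k1); k3 = f(s_n + h/2, w_n + (h/2)·k2); k4 = f(s_n + h, w_n + h·k3); w_{n+1} = w_n + (h/6)·(k1 + 2k2 + 2k3 + k4).
s=0.000000, w=-1.200000:
  k1 = f(0.000000, -1.200000) = -2.400000
  k2 = f(0.070000, -1.368000) = -2.666057
  k3 = f(0.070000, -1.386624) = -2.703305
  k4 = f(0.140000, -1.578463) = -3.017382
  w ← -1.200000 + (0.14/6)·(k1 + 2k2 + 2k3 + k4) = -1.576976
s=0.140000, w=-1.576976:
  k1 = f(0.140000, -1.576976) = -3.014409
  k2 = f(0.210000, -1.787984) = -3.367509
  k3 = f(0.210000, -1.812701) = -3.416943
  k4 = f(0.280000, -2.055348) = -3.834340
  w ← -1.576976 + (0.14/6)·(k1 + 2k2 + 2k3 + k4) = -2.053388
w(0.28) ≈ -2.0534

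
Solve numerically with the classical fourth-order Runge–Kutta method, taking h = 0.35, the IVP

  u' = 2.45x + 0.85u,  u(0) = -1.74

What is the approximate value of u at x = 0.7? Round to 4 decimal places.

RK4: k1 = f(x_n, u_n); k2 = f(x_n + h/2, u_n + (h/2)·k1); k3 = f(x_n + h/2, u_n + (h/2)·k2); k4 = f(x_n + h, u_n + h·k3); u_{n+1} = u_n + (h/6)·(k1 + 2k2 + 2k3 + k4).
x=0.000000, u=-1.740000:
  k1 = f(0.000000, -1.740000) = -1.479000
  k2 = f(0.175000, -1.998825) = -1.270251
  k3 = f(0.175000, -1.962294) = -1.239200
  k4 = f(0.350000, -2.173720) = -0.990162
  u ← -1.740000 + (0.35/6)·(k1 + 2k2 + 2k3 + k4) = -2.176804
x=0.350000, u=-2.176804:
  k1 = f(0.350000, -2.176804) = -0.992783
  k2 = f(0.525000, -2.350541) = -0.711710
  k3 = f(0.525000, -2.301353) = -0.669900
  k4 = f(0.700000, -2.411269) = -0.334578
  u ← -2.176804 + (0.35/6)·(k1 + 2k2 + 2k3 + k4) = -2.415421
u(0.7) ≈ -2.4154

-2.4154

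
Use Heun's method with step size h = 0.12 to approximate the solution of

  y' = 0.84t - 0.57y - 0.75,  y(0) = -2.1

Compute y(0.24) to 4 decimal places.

Heun: k1 = f(t_n, y_n); k2 = f(t_n + h, y_n + h·k1); y_{n+1} = y_n + (h/2)·(k1 + k2).
t=0.000000, y=-2.100000:
  k1 = f(0.000000, -2.100000) = 0.447000
  k2 = f(0.120000, -2.046360) = 0.517225
  y ← -2.100000 + (0.12/2)·(0.447000 + 0.517225) = -2.042146
t=0.120000, y=-2.042146:
  k1 = f(0.120000, -2.042146) = 0.514823
  k2 = f(0.240000, -1.980368) = 0.580410
  y ← -2.042146 + (0.12/2)·(0.514823 + 0.580410) = -1.976433
y(0.24) ≈ -1.9764

-1.9764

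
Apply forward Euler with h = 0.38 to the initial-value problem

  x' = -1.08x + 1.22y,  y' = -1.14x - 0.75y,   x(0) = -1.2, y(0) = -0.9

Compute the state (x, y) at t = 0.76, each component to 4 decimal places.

-0.7205, 0.3988

Euler on (x,y): x_{n+1} = x_n + h·x', y_{n+1} = y_n + h·y'.
0.000000: (-1.200000, -0.900000); f=(0.198000, 2.043000) → (-1.124760, -0.123660)
0.380000: (-1.124760, -0.123660); f=(1.063876, 1.374971) → (-0.720487, 0.398829)
(x(0.76), y(0.76)) ≈ (-0.7205, 0.3988)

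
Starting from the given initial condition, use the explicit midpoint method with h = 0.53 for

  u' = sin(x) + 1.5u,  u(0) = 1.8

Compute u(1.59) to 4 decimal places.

19.2734

Midpoint: k1 = f(x_n, u_n); k2 = f(x_n + h/2, u_n + (h/2)·k1); u_{n+1} = u_n + h·k2.
x=0.000000, u=1.800000:
  k1 = f(0.000000, 1.800000) = 2.700000
  k2 = f(0.265000, 2.515500) = 4.035159
  u ← 1.800000 + 0.53·4.035159 = 3.938634
x=0.530000, u=3.938634:
  k1 = f(0.530000, 3.938634) = 6.413485
  k2 = f(0.795000, 5.638208) = 9.171175
  u ← 3.938634 + 0.53·9.171175 = 8.799357
x=1.060000, u=8.799357:
  k1 = f(1.060000, 8.799357) = 14.071392
  k2 = f(1.325000, 12.528276) = 19.762358
  u ← 8.799357 + 0.53·19.762358 = 19.273407
u(1.59) ≈ 19.2734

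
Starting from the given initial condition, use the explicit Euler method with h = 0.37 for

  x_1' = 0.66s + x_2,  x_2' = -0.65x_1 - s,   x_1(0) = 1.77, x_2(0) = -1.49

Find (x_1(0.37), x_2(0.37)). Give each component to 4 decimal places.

1.2187, -1.9157

Euler on (x_1,x_2): x_1_{n+1} = x_1_n + h·x_1', x_2_{n+1} = x_2_n + h·x_2'.
0.000000: (1.770000, -1.490000); f=(-1.490000, -1.150500) → (1.218700, -1.915685)
(x_1(0.37), x_2(0.37)) ≈ (1.2187, -1.9157)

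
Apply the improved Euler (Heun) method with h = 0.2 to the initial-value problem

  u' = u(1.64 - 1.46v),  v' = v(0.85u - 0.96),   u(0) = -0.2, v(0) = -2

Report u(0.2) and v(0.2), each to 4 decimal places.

Heun on (u,v): k1 = f(s_n, state_n); k2 = f(s_n + h, state_n + h·k1); state_{n+1} = state_n + (h/2)·(k1 + k2).
0.000000: (-0.200000, -2.000000)
  k1 = (-0.912000, 2.260000)
  predictor → (-0.382400, -1.548000)
  k2 = (-1.491391, 1.989242)
  → (-0.440339, -1.575076)
(u(0.2), v(0.2)) ≈ (-0.4403, -1.5751)

-0.4403, -1.5751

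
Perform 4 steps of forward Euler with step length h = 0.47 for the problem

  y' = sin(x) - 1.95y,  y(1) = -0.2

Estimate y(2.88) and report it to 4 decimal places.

0.3541

Euler: y_{n+1} = y_n + h·f(x_n, y_n).
x=1.000000, y=-0.200000: f=1.231471 → y ← -0.200000 + 0.47·1.231471 = 0.378791
x=1.470000, y=0.378791: f=0.256281 → y ← 0.378791 + 0.47·0.256281 = 0.499244
x=1.940000, y=0.499244: f=-0.040910 → y ← 0.499244 + 0.47·(-0.040910) = 0.480016
x=2.410000, y=0.480016: f=-0.267975 → y ← 0.480016 + 0.47·(-0.267975) = 0.354067
y(2.88) ≈ 0.3541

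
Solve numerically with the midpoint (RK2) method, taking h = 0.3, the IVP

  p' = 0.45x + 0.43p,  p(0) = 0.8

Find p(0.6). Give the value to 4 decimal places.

1.1212

Midpoint: k1 = f(x_n, p_n); k2 = f(x_n + h/2, p_n + (h/2)·k1); p_{n+1} = p_n + h·k2.
x=0.000000, p=0.800000:
  k1 = f(0.000000, 0.800000) = 0.344000
  k2 = f(0.150000, 0.851600) = 0.433688
  p ← 0.800000 + 0.3·0.433688 = 0.930106
x=0.300000, p=0.930106:
  k1 = f(0.300000, 0.930106) = 0.534946
  k2 = f(0.450000, 1.010348) = 0.636950
  p ← 0.930106 + 0.3·0.636950 = 1.121191
p(0.6) ≈ 1.1212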